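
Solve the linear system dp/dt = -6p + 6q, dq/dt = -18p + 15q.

Coefficient matrix A = [[-6, 6], [-18, 15]].
Characteristic polynomial det(A - λI) = λ^2 - 9λ + 18 = 0.
Eigenvalues λ = 3, 6.
For λ=3: (A-λI) row 1 is [-9, 6], so an eigenvector is (2, 3).
For λ=6: (A-λI) row 1 is [-12, 6], so an eigenvector is (-1, -2).
General solution: K_1e^(3t)(2,3) + K_2e^(6t)(-1,-2).

p(t) = 2K_1e^(3t) - K_2e^(6t), q(t) = 3K_1e^(3t) - 2K_2e^(6t)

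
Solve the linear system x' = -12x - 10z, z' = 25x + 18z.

x(t) = -C_1e^(3t)sin(5t) + C_1e^(3t)cos(5t) + C_2e^(3t)sin(5t) + C_2e^(3t)cos(5t), z(t) = 2C_1e^(3t)sin(5t) - C_1e^(3t)cos(5t) - C_2e^(3t)sin(5t) - 2C_2e^(3t)cos(5t)

Coefficient matrix A = [[-12, -10], [25, 18]].
Characteristic polynomial det(A - λI) = λ^2 - 6λ + 34 = 0.
Eigenvalues λ = 3 ± 5i (complex conjugate pair).
For λ=3+5i: an eigenvector is (1,-1) - i(-1,2) = (1 + i, -1 - 2i).
A real fundamental pair from Re and Im of e^((3+5i)t)v: X_1 = e^(3t)(cos(5t)·(1,-1) + sin(5t)·(-1,2)), X_2 = e^(3t)(sin(5t)·(1,-1) - cos(5t)·(-1,2)).
General solution: C_1X_1 + C_2X_2.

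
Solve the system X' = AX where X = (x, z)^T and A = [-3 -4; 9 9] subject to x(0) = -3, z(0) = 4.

x(t) = 2te^(3t) - 3e^(3t), z(t) = -3te^(3t) + 4e^(3t)

Coefficient matrix A = [[-3, -4], [9, 9]].
Characteristic polynomial det(A - λI) = λ^2 - 6λ + 9 = 0.
Single eigenvalue λ = 3 with algebraic multiplicity 2.
Eigenvector v = (-2,3); generalized eigenvector w with (A-λI)w=v is (-1,2).
General solution: e^(3t)[C_1·v + C_2·(t·v + w)].
Applying x(0)=-3, z(0)=4 gives C_1=2, C_2=-1.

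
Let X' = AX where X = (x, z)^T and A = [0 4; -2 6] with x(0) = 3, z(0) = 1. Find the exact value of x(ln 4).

A = [[0,4],[-2,6]]; eigenvalues λ = 4, 2.
Eigenvectors: (-1,-1) for λ=4, (-2,-1) for λ=2.
From the initial condition, c_1 = 1, c_2 = -2.
x(ln 4) = (1)(4^4)(-1) + (-2)(4^2)(-2) = -192.

-192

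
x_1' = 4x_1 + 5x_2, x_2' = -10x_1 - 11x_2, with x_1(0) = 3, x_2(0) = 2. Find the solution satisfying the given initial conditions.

x_1(t) = 8e^(-t) - 5e^(-6t), x_2(t) = -8e^(-t) + 10e^(-6t)

Coefficient matrix A = [[4, 5], [-10, -11]].
Characteristic polynomial det(A - λI) = λ^2 + 7λ + 6 = 0.
Eigenvalues λ = -1, -6.
For λ=-1: (A-λI) row 1 is [5, 5], so an eigenvector is (-1, 1).
For λ=-6: (A-λI) row 1 is [10, 5], so an eigenvector is (-1, 2).
General solution: C_1e^(-t)(-1,1) + C_2e^(-6t)(-1,2).
Applying x_1(0)=3, x_2(0)=2 gives C_1=-8, C_2=5.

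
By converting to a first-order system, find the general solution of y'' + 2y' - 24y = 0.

Let x_1 = y, x_2 = y'. Then x_1' = x_2 and x_2' = 24x_1 - 2x_2.
A = [[0,1],[24,-2]]; det(A-λI) = λ^2 + 2λ - 24.
Eigenvalues λ = 4, -6 with eigenvectors (1,4), (1,-6).

y(t) = K_1e^(4t) + K_2e^(-6t)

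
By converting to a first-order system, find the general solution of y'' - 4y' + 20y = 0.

y(t) = C_1e^(2t)cos(4t) + C_2e^(2t)sin(4t)

Let x_1 = y, x_2 = y'. Then x_1' = x_2 and x_2' = -20x_1 + 4x_2.
A = [[0,1],[-20,4]]; det(A-λI) = λ^2 - 4λ + 20.
Eigenvalues λ = 2 ± 4i.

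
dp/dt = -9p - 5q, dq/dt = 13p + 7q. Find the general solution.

p(t) = c_1e^(-t)sin(t) - 2c_1e^(-t)cos(t) - 2c_2e^(-t)sin(t) - c_2e^(-t)cos(t), q(t) = -2c_1e^(-t)sin(t) + 3c_1e^(-t)cos(t) + 3c_2e^(-t)sin(t) + 2c_2e^(-t)cos(t)

Coefficient matrix A = [[-9, -5], [13, 7]].
Characteristic polynomial det(A - λI) = λ^2 + 2λ + 2 = 0.
Eigenvalues λ = -1 ± i (complex conjugate pair).
For λ=-1+i: an eigenvector is (-2,3) - i(1,-2) = (-2 - i, 3 + 2i).
A real fundamental pair from Re and Im of e^((-1+i)t)v: X_1 = e^(-t)(cos(t)·(-2,3) + sin(t)·(1,-2)), X_2 = e^(-t)(sin(t)·(-2,3) - cos(t)·(1,-2)).
General solution: c_1X_1 + c_2X_2.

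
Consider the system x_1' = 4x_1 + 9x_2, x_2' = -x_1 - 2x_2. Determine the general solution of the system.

x_1(t) = 3c_1e^(t) + 3c_2te^(t) + c_2e^(t), x_2(t) = -c_1e^(t) - c_2te^(t)

Coefficient matrix A = [[4, 9], [-1, -2]].
Characteristic polynomial det(A - λI) = λ^2 - 2λ + 1 = 0.
Single eigenvalue λ = 1 with algebraic multiplicity 2.
Eigenvector v = (3,-1); generalized eigenvector w with (A-λI)w=v is (1,0).
General solution: e^(t)[c_1·v + c_2·(t·v + w)].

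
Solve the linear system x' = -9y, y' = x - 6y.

Coefficient matrix A = [[0, -9], [1, -6]].
Characteristic polynomial det(A - λI) = λ^2 + 6λ + 9 = 0.
Single eigenvalue λ = -3 with algebraic multiplicity 2.
Eigenvector v = (3,1); generalized eigenvector w with (A-λI)w=v is (-2,-1).
General solution: e^(-3t)[C_1·v + C_2·(t·v + w)].

x(t) = 3C_1e^(-3t) + 3C_2te^(-3t) - 2C_2e^(-3t), y(t) = C_1e^(-3t) + C_2te^(-3t) - C_2e^(-3t)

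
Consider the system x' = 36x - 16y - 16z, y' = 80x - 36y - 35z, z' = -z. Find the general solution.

x(t) = K_1e^(4t) + 2K_3e^(-4t), y(t) = 2K_1e^(4t) - K_2e^(-t) + 5K_3e^(-4t), z(t) = K_2e^(-t)

Coefficient matrix A = [[36, -16, -16], [80, -36, -35], [0, 0, -1]].
det(A - λI) = 0 gives eigenvalues λ = 4, -1, -4.
For λ=4: eigenvector (1,2,0).
For λ=-1: eigenvector (0,-1,1).
For λ=-4: eigenvector (2,5,0).
General solution: K_1e^(4t)(1,2,0) + K_2e^(-t)(0,-1,1) + K_3e^(-4t)(2,5,0).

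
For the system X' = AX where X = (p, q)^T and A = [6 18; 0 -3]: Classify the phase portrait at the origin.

A = [[6,18],[0,-3]]; det(A-λI) = λ^2 - 3λ - 18.
λ = -3, 6: opposite signs.

saddle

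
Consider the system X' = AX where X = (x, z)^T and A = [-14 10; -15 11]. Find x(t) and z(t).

x(t) = -2K_1e^(t) + K_2e^(-4t), z(t) = -3K_1e^(t) + K_2e^(-4t)

Coefficient matrix A = [[-14, 10], [-15, 11]].
Characteristic polynomial det(A - λI) = λ^2 + 3λ - 4 = 0.
Eigenvalues λ = 1, -4.
For λ=1: (A-λI) row 1 is [-15, 10], so an eigenvector is (-2, -3).
For λ=-4: (A-λI) row 1 is [-10, 10], so an eigenvector is (1, 1).
General solution: K_1e^(t)(-2,-3) + K_2e^(-4t)(1,1).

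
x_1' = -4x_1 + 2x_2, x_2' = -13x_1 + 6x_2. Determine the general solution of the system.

x_1(t) = -K_1e^(t)sin(t) - K_1e^(t)cos(t) - K_2e^(t)sin(t) + K_2e^(t)cos(t), x_2(t) = -2K_1e^(t)sin(t) - 3K_1e^(t)cos(t) - 3K_2e^(t)sin(t) + 2K_2e^(t)cos(t)

Coefficient matrix A = [[-4, 2], [-13, 6]].
Characteristic polynomial det(A - λI) = λ^2 - 2λ + 2 = 0.
Eigenvalues λ = 1 ± i (complex conjugate pair).
For λ=1+i: an eigenvector is (-1,-3) - i(-1,-2) = (-1 + i, -3 + 2i).
A real fundamental pair from Re and Im of e^((1+i)t)v: X_1 = e^(t)(cos(t)·(-1,-3) + sin(t)·(-1,-2)), X_2 = e^(t)(sin(t)·(-1,-3) - cos(t)·(-1,-2)).
General solution: K_1X_1 + K_2X_2.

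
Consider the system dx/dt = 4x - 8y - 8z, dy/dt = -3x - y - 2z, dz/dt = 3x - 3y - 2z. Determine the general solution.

x(t) = c_1e^(-4t) + c_2e^(4t), y(t) = c_1e^(-4t) - c_2e^(4t) - c_3e^(t), z(t) = c_2e^(4t) + c_3e^(t)

Coefficient matrix A = [[4, -8, -8], [-3, -1, -2], [3, -3, -2]].
det(A - λI) = 0 gives eigenvalues λ = -4, 4, 1.
For λ=-4: eigenvector (1,1,0).
For λ=4: eigenvector (1,-1,1).
For λ=1: eigenvector (0,-1,1).
General solution: c_1e^(-4t)(1,1,0) + c_2e^(4t)(1,-1,1) + c_3e^(t)(0,-1,1).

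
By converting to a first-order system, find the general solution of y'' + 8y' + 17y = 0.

Let x_1 = y, x_2 = y'. Then x_1' = x_2 and x_2' = -17x_1 - 8x_2.
A = [[0,1],[-17,-8]]; det(A-λI) = λ^2 + 8λ + 17.
Eigenvalues λ = -4 ± i.

y(t) = c_1e^(-4t)cos(t) + c_2e^(-4t)sin(t)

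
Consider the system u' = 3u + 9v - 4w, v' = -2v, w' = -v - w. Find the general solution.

u(t) = C_1e^(3t) - C_2e^(-2t) + C_3e^(-t), v(t) = C_2e^(-2t), w(t) = C_2e^(-2t) + C_3e^(-t)

Coefficient matrix A = [[3, 9, -4], [0, -2, 0], [0, -1, -1]].
det(A - λI) = 0 gives eigenvalues λ = 3, -2, -1.
For λ=3: eigenvector (1,0,0).
For λ=-2: eigenvector (-1,1,1).
For λ=-1: eigenvector (1,0,1).
General solution: C_1e^(3t)(1,0,0) + C_2e^(-2t)(-1,1,1) + C_3e^(-t)(1,0,1).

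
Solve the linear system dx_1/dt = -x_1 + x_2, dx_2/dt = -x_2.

Coefficient matrix A = [[-1, 1], [0, -1]].
Characteristic polynomial det(A - λI) = λ^2 + 2λ + 1 = 0.
Single eigenvalue λ = -1 with algebraic multiplicity 2.
Eigenvector v = (-1,0); generalized eigenvector w with (A-λI)w=v is (3,-1).
General solution: e^(-t)[C_1·v + C_2·(t·v + w)].

x_1(t) = -C_1e^(-t) - C_2te^(-t) + 3C_2e^(-t), x_2(t) = -C_2e^(-t)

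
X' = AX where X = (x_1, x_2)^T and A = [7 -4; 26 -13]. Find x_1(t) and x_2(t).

Coefficient matrix A = [[7, -4], [26, -13]].
Characteristic polynomial det(A - λI) = λ^2 + 6λ + 13 = 0.
Eigenvalues λ = -3 ± 2i (complex conjugate pair).
For λ=-3+2i: an eigenvector is (-1,-2) - i(-1,-3) = (-1 + i, -2 + 3i).
A real fundamental pair from Re and Im of e^((-3+2i)t)v: X_1 = e^(-3t)(cos(2t)·(-1,-2) + sin(2t)·(-1,-3)), X_2 = e^(-3t)(sin(2t)·(-1,-2) - cos(2t)·(-1,-3)).
General solution: K_1X_1 + K_2X_2.

x_1(t) = -K_1e^(-3t)sin(2t) - K_1e^(-3t)cos(2t) - K_2e^(-3t)sin(2t) + K_2e^(-3t)cos(2t), x_2(t) = -3K_1e^(-3t)sin(2t) - 2K_1e^(-3t)cos(2t) - 2K_2e^(-3t)sin(2t) + 3K_2e^(-3t)cos(2t)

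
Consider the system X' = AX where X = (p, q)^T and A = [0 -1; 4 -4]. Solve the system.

Coefficient matrix A = [[0, -1], [4, -4]].
Characteristic polynomial det(A - λI) = λ^2 + 4λ + 4 = 0.
Single eigenvalue λ = -2 with algebraic multiplicity 2.
Eigenvector v = (1,2); generalized eigenvector w with (A-λI)w=v is (-1,-3).
General solution: e^(-2t)[K_1·v + K_2·(t·v + w)].

p(t) = K_1e^(-2t) + K_2te^(-2t) - K_2e^(-2t), q(t) = 2K_1e^(-2t) + 2K_2te^(-2t) - 3K_2e^(-2t)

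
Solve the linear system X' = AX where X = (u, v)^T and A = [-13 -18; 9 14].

u(t) = -2C_1e^(-4t) - C_2e^(5t), v(t) = C_1e^(-4t) + C_2e^(5t)

Coefficient matrix A = [[-13, -18], [9, 14]].
Characteristic polynomial det(A - λI) = λ^2 - λ - 20 = 0.
Eigenvalues λ = -4, 5.
For λ=-4: (A-λI) row 1 is [-9, -18], so an eigenvector is (-2, 1).
For λ=5: (A-λI) row 1 is [-18, -18], so an eigenvector is (-1, 1).
General solution: C_1e^(-4t)(-2,1) + C_2e^(5t)(-1,1).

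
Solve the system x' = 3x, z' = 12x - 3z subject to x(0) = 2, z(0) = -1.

Coefficient matrix A = [[3, 0], [12, -3]].
Characteristic polynomial det(A - λI) = λ^2 - 9 = 0.
Eigenvalues λ = 3, -3.
For λ=3: (A-λI) row 2 is [12, -6], so an eigenvector is (1, 2).
For λ=-3: (A-λI) row 1 is [6, 0], so an eigenvector is (0, -1).
General solution: c_1e^(3t)(1,2) + c_2e^(-3t)(0,-1).
Applying x(0)=2, z(0)=-1 gives c_1=2, c_2=5.

x(t) = 2e^(3t), z(t) = 4e^(3t) - 5e^(-3t)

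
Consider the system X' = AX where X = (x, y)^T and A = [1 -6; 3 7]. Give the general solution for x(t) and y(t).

x(t) = K_1e^(4t)sin(3t) + K_1e^(4t)cos(3t) + K_2e^(4t)sin(3t) - K_2e^(4t)cos(3t), y(t) = -K_1e^(4t)cos(3t) - K_2e^(4t)sin(3t)

Coefficient matrix A = [[1, -6], [3, 7]].
Characteristic polynomial det(A - λI) = λ^2 - 8λ + 25 = 0.
Eigenvalues λ = 4 ± 3i (complex conjugate pair).
For λ=4+3i: an eigenvector is (1,-1) - i(1,0) = (1 - i, -1).
A real fundamental pair from Re and Im of e^((4+3i)t)v: X_1 = e^(4t)(cos(3t)·(1,-1) + sin(3t)·(1,0)), X_2 = e^(4t)(sin(3t)·(1,-1) - cos(3t)·(1,0)).
General solution: K_1X_1 + K_2X_2.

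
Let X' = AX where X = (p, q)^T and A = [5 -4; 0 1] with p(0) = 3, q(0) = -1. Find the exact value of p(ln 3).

969

A = [[5,-4],[0,1]]; eigenvalues λ = 1, 5.
Eigenvectors: (1,1) for λ=1, (-1,0) for λ=5.
From the initial condition, c_1 = -1, c_2 = -4.
p(ln 3) = (-1)(3^1)(1) + (-4)(3^5)(-1) = 969.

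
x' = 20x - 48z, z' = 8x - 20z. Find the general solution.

x(t) = -2K_1e^(-4t) + 3K_2e^(4t), z(t) = -K_1e^(-4t) + K_2e^(4t)

Coefficient matrix A = [[20, -48], [8, -20]].
Characteristic polynomial det(A - λI) = λ^2 - 16 = 0.
Eigenvalues λ = -4, 4.
For λ=-4: (A-λI) row 1 is [24, -48], so an eigenvector is (-2, -1).
For λ=4: (A-λI) row 1 is [16, -48], so an eigenvector is (3, 1).
General solution: K_1e^(-4t)(-2,-1) + K_2e^(4t)(3,1).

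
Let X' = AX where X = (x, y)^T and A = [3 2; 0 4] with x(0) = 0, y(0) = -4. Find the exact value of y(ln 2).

-64

A = [[3,2],[0,4]]; eigenvalues λ = 4, 3.
Eigenvectors: (2,1) for λ=4, (-1,0) for λ=3.
From the initial condition, c_1 = -4, c_2 = -8.
y(ln 2) = (-4)(2^4)(1) + (-8)(2^3)(0) = -64.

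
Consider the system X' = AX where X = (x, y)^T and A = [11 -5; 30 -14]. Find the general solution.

x(t) = -c_1e^(t) + c_2e^(-4t), y(t) = -2c_1e^(t) + 3c_2e^(-4t)

Coefficient matrix A = [[11, -5], [30, -14]].
Characteristic polynomial det(A - λI) = λ^2 + 3λ - 4 = 0.
Eigenvalues λ = 1, -4.
For λ=1: (A-λI) row 1 is [10, -5], so an eigenvector is (-1, -2).
For λ=-4: (A-λI) row 1 is [15, -5], so an eigenvector is (1, 3).
General solution: c_1e^(t)(-1,-2) + c_2e^(-4t)(1,3).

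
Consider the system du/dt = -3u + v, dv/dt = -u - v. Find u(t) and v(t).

u(t) = -c_1e^(-2t) - c_2te^(-2t) + c_2e^(-2t), v(t) = -c_1e^(-2t) - c_2te^(-2t)

Coefficient matrix A = [[-3, 1], [-1, -1]].
Characteristic polynomial det(A - λI) = λ^2 + 4λ + 4 = 0.
Single eigenvalue λ = -2 with algebraic multiplicity 2.
Eigenvector v = (-1,-1); generalized eigenvector w with (A-λI)w=v is (1,0).
General solution: e^(-2t)[c_1·v + c_2·(t·v + w)].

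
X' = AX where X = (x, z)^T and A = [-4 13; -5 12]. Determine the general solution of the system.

Coefficient matrix A = [[-4, 13], [-5, 12]].
Characteristic polynomial det(A - λI) = λ^2 - 8λ + 17 = 0.
Eigenvalues λ = 4 ± i (complex conjugate pair).
For λ=4+i: an eigenvector is (-3,-2) - i(-2,-1) = (-3 + 2i, -2 + i).
A real fundamental pair from Re and Im of e^((4+i)t)v: X_1 = e^(4t)(cos(t)·(-3,-2) + sin(t)·(-2,-1)), X_2 = e^(4t)(sin(t)·(-3,-2) - cos(t)·(-2,-1)).
General solution: K_1X_1 + K_2X_2.

x(t) = -2K_1e^(4t)sin(t) - 3K_1e^(4t)cos(t) - 3K_2e^(4t)sin(t) + 2K_2e^(4t)cos(t), z(t) = -K_1e^(4t)sin(t) - 2K_1e^(4t)cos(t) - 2K_2e^(4t)sin(t) + K_2e^(4t)cos(t)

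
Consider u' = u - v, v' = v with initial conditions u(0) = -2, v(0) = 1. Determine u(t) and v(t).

Coefficient matrix A = [[1, -1], [0, 1]].
Characteristic polynomial det(A - λI) = λ^2 - 2λ + 1 = 0.
Single eigenvalue λ = 1 with algebraic multiplicity 2.
Eigenvector v = (-1,0); generalized eigenvector w with (A-λI)w=v is (-1,1).
General solution: e^(t)[c_1·v + c_2·(t·v + w)].
Applying u(0)=-2, v(0)=1 gives c_1=1, c_2=1.

u(t) = -te^(t) - 2e^(t), v(t) = e^(t)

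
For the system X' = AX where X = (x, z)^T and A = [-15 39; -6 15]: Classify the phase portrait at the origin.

A = [[-15,39],[-6,15]]; det(A-λI) = λ^2 + 9.
λ = 0 ± 3i: zero real part.

center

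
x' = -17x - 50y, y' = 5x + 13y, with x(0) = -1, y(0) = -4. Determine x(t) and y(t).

Coefficient matrix A = [[-17, -50], [5, 13]].
Characteristic polynomial det(A - λI) = λ^2 + 4λ + 29 = 0.
Eigenvalues λ = -2 ± 5i (complex conjugate pair).
For λ=-2+5i: an eigenvector is (-1,0) - i(3,-1) = (-1 - 3i, 0 + i).
A real fundamental pair from Re and Im of e^((-2+5i)t)v: X_1 = e^(-2t)(cos(5t)·(-1,0) + sin(5t)·(3,-1)), X_2 = e^(-2t)(sin(5t)·(-1,0) - cos(5t)·(3,-1)).
General solution: c_1X_1 + c_2X_2.
Applying x(0)=-1, y(0)=-4 gives c_1=13, c_2=-4.

x(t) = 43e^(-2t)sin(5t) - e^(-2t)cos(5t), y(t) = -13e^(-2t)sin(5t) - 4e^(-2t)cos(5t)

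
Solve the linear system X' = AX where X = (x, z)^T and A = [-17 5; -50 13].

x(t) = K_1e^(-2t)sin(5t) - K_2e^(-2t)cos(5t), z(t) = 3K_1e^(-2t)sin(5t) + K_1e^(-2t)cos(5t) + K_2e^(-2t)sin(5t) - 3K_2e^(-2t)cos(5t)

Coefficient matrix A = [[-17, 5], [-50, 13]].
Characteristic polynomial det(A - λI) = λ^2 + 4λ + 29 = 0.
Eigenvalues λ = -2 ± 5i (complex conjugate pair).
For λ=-2+5i: an eigenvector is (0,1) - i(1,3) = (0 - i, 1 - 3i).
A real fundamental pair from Re and Im of e^((-2+5i)t)v: X_1 = e^(-2t)(cos(5t)·(0,1) + sin(5t)·(1,3)), X_2 = e^(-2t)(sin(5t)·(0,1) - cos(5t)·(1,3)).
General solution: K_1X_1 + K_2X_2.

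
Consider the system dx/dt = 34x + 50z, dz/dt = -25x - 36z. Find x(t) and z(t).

x(t) = -K_1e^(-t)sin(5t) - 3K_1e^(-t)cos(5t) - 3K_2e^(-t)sin(5t) + K_2e^(-t)cos(5t), z(t) = K_1e^(-t)sin(5t) + 2K_1e^(-t)cos(5t) + 2K_2e^(-t)sin(5t) - K_2e^(-t)cos(5t)

Coefficient matrix A = [[34, 50], [-25, -36]].
Characteristic polynomial det(A - λI) = λ^2 + 2λ + 26 = 0.
Eigenvalues λ = -1 ± 5i (complex conjugate pair).
For λ=-1+5i: an eigenvector is (-3,2) - i(-1,1) = (-3 + i, 2 - i).
A real fundamental pair from Re and Im of e^((-1+5i)t)v: X_1 = e^(-t)(cos(5t)·(-3,2) + sin(5t)·(-1,1)), X_2 = e^(-t)(sin(5t)·(-3,2) - cos(5t)·(-1,1)).
General solution: K_1X_1 + K_2X_2.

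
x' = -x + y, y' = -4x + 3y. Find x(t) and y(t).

Coefficient matrix A = [[-1, 1], [-4, 3]].
Characteristic polynomial det(A - λI) = λ^2 - 2λ + 1 = 0.
Single eigenvalue λ = 1 with algebraic multiplicity 2.
Eigenvector v = (-1,-2); generalized eigenvector w with (A-λI)w=v is (2,3).
General solution: e^(t)[K_1·v + K_2·(t·v + w)].

x(t) = -K_1e^(t) - K_2te^(t) + 2K_2e^(t), y(t) = -2K_1e^(t) - 2K_2te^(t) + 3K_2e^(t)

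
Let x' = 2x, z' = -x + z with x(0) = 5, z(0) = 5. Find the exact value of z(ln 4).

A = [[2,0],[-1,1]]; eigenvalues λ = 1, 2.
Eigenvectors: (0,1) for λ=1, (1,-1) for λ=2.
From the initial condition, c_1 = 10, c_2 = 5.
z(ln 4) = (10)(4^1)(1) + (5)(4^2)(-1) = -40.

-40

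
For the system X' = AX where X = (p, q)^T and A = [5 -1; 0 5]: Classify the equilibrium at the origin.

A = [[5,-1],[0,5]]; det(A-λI) = λ^2 - 10λ + 25.
repeated λ = 5 with a single eigenvector.

unstable improper node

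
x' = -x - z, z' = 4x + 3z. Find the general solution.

Coefficient matrix A = [[-1, -1], [4, 3]].
Characteristic polynomial det(A - λI) = λ^2 - 2λ + 1 = 0.
Single eigenvalue λ = 1 with algebraic multiplicity 2.
Eigenvector v = (1,-2); generalized eigenvector w with (A-λI)w=v is (-1,1).
General solution: e^(t)[C_1·v + C_2·(t·v + w)].

x(t) = C_1e^(t) + C_2te^(t) - C_2e^(t), z(t) = -2C_1e^(t) - 2C_2te^(t) + C_2e^(t)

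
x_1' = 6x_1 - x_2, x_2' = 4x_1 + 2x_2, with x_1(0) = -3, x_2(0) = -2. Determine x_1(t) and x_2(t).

Coefficient matrix A = [[6, -1], [4, 2]].
Characteristic polynomial det(A - λI) = λ^2 - 8λ + 16 = 0.
Single eigenvalue λ = 4 with algebraic multiplicity 2.
Eigenvector v = (1,2); generalized eigenvector w with (A-λI)w=v is (-1,-3).
General solution: e^(4t)[c_1·v + c_2·(t·v + w)].
Applying x_1(0)=-3, x_2(0)=-2 gives c_1=-7, c_2=-4.

x_1(t) = -4te^(4t) - 3e^(4t), x_2(t) = -8te^(4t) - 2e^(4t)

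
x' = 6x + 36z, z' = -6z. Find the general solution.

x(t) = -K_1e^(6t) - 3K_2e^(-6t), z(t) = K_2e^(-6t)

Coefficient matrix A = [[6, 36], [0, -6]].
Characteristic polynomial det(A - λI) = λ^2 - 36 = 0.
Eigenvalues λ = 6, -6.
For λ=6: (A-λI) row 1 is [0, 36], so an eigenvector is (-1, 0).
For λ=-6: (A-λI) row 1 is [12, 36], so an eigenvector is (-3, 1).
General solution: K_1e^(6t)(-1,0) + K_2e^(-6t)(-3,1).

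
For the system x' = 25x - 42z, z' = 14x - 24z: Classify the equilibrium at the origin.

saddle

A = [[25,-42],[14,-24]]; det(A-λI) = λ^2 - λ - 12.
λ = 4, -3: opposite signs.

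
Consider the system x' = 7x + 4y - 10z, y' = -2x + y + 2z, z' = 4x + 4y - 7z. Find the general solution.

Coefficient matrix A = [[7, 4, -10], [-2, 1, 2], [4, 4, -7]].
det(A - λI) = 0 gives eigenvalues λ = 3, 1, -3.
For λ=3: eigenvector (1,-1,0).
For λ=1: eigenvector (1,1,1).
For λ=-3: eigenvector (1,0,1).
General solution: K_1e^(3t)(1,-1,0) + K_2e^(t)(1,1,1) + K_3e^(-3t)(1,0,1).

x(t) = K_1e^(3t) + K_2e^(t) + K_3e^(-3t), y(t) = -K_1e^(3t) + K_2e^(t), z(t) = K_2e^(t) + K_3e^(-3t)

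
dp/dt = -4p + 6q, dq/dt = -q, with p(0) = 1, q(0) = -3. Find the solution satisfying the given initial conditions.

p(t) = -6e^(-t) + 7e^(-4t), q(t) = -3e^(-t)

Coefficient matrix A = [[-4, 6], [0, -1]].
Characteristic polynomial det(A - λI) = λ^2 + 5λ + 4 = 0.
Eigenvalues λ = -4, -1.
For λ=-4: (A-λI) row 1 is [0, 6], so an eigenvector is (-1, 0).
For λ=-1: (A-λI) row 1 is [-3, 6], so an eigenvector is (-2, -1).
General solution: K_1e^(-4t)(-1,0) + K_2e^(-t)(-2,-1).
Applying p(0)=1, q(0)=-3 gives K_1=-7, K_2=3.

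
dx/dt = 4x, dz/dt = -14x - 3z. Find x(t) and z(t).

Coefficient matrix A = [[4, 0], [-14, -3]].
Characteristic polynomial det(A - λI) = λ^2 - λ - 12 = 0.
Eigenvalues λ = 4, -3.
For λ=4: (A-λI) row 2 is [-14, -7], so an eigenvector is (-1, 2).
For λ=-3: (A-λI) row 1 is [7, 0], so an eigenvector is (0, -1).
General solution: C_1e^(4t)(-1,2) + C_2e^(-3t)(0,-1).

x(t) = -C_1e^(4t), z(t) = 2C_1e^(4t) - C_2e^(-3t)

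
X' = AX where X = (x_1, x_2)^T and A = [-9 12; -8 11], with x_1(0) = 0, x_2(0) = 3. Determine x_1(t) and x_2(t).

x_1(t) = 9e^(3t) - 9e^(-t), x_2(t) = 9e^(3t) - 6e^(-t)

Coefficient matrix A = [[-9, 12], [-8, 11]].
Characteristic polynomial det(A - λI) = λ^2 - 2λ - 3 = 0.
Eigenvalues λ = -1, 3.
For λ=-1: (A-λI) row 1 is [-8, 12], so an eigenvector is (3, 2).
For λ=3: (A-λI) row 1 is [-12, 12], so an eigenvector is (-1, -1).
General solution: C_1e^(-t)(3,2) + C_2e^(3t)(-1,-1).
Applying x_1(0)=0, x_2(0)=3 gives C_1=-3, C_2=-9.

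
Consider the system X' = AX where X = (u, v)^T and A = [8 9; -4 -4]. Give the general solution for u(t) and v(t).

Coefficient matrix A = [[8, 9], [-4, -4]].
Characteristic polynomial det(A - λI) = λ^2 - 4λ + 4 = 0.
Single eigenvalue λ = 2 with algebraic multiplicity 2.
Eigenvector v = (3,-2); generalized eigenvector w with (A-λI)w=v is (-1,1).
General solution: e^(2t)[K_1·v + K_2·(t·v + w)].

u(t) = 3K_1e^(2t) + 3K_2te^(2t) - K_2e^(2t), v(t) = -2K_1e^(2t) - 2K_2te^(2t) + K_2e^(2t)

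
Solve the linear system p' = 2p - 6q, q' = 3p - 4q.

p(t) = K_1e^(-t)sin(3t) - K_1e^(-t)cos(3t) - K_2e^(-t)sin(3t) - K_2e^(-t)cos(3t), q(t) = -K_1e^(-t)cos(3t) - K_2e^(-t)sin(3t)

Coefficient matrix A = [[2, -6], [3, -4]].
Characteristic polynomial det(A - λI) = λ^2 + 2λ + 10 = 0.
Eigenvalues λ = -1 ± 3i (complex conjugate pair).
For λ=-1+3i: an eigenvector is (-1,-1) - i(1,0) = (-1 - i, -1).
A real fundamental pair from Re and Im of e^((-1+3i)t)v: X_1 = e^(-t)(cos(3t)·(-1,-1) + sin(3t)·(1,0)), X_2 = e^(-t)(sin(3t)·(-1,-1) - cos(3t)·(1,0)).
General solution: K_1X_1 + K_2X_2.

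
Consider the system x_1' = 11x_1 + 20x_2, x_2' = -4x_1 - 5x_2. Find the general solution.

Coefficient matrix A = [[11, 20], [-4, -5]].
Characteristic polynomial det(A - λI) = λ^2 - 6λ + 25 = 0.
Eigenvalues λ = 3 ± 4i (complex conjugate pair).
For λ=3+4i: an eigenvector is (-1,0) - i(-2,1) = (-1 + 2i, 0 - i).
A real fundamental pair from Re and Im of e^((3+4i)t)v: X_1 = e^(3t)(cos(4t)·(-1,0) + sin(4t)·(-2,1)), X_2 = e^(3t)(sin(4t)·(-1,0) - cos(4t)·(-2,1)).
General solution: C_1X_1 + C_2X_2.

x_1(t) = -2C_1e^(3t)sin(4t) - C_1e^(3t)cos(4t) - C_2e^(3t)sin(4t) + 2C_2e^(3t)cos(4t), x_2(t) = C_1e^(3t)sin(4t) - C_2e^(3t)cos(4t)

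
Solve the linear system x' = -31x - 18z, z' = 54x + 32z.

x(t) = 2c_1e^(-4t) + c_2e^(5t), z(t) = -3c_1e^(-4t) - 2c_2e^(5t)

Coefficient matrix A = [[-31, -18], [54, 32]].
Characteristic polynomial det(A - λI) = λ^2 - λ - 20 = 0.
Eigenvalues λ = -4, 5.
For λ=-4: (A-λI) row 1 is [-27, -18], so an eigenvector is (2, -3).
For λ=5: (A-λI) row 1 is [-36, -18], so an eigenvector is (1, -2).
General solution: c_1e^(-4t)(2,-3) + c_2e^(5t)(1,-2).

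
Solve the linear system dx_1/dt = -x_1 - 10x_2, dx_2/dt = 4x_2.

Coefficient matrix A = [[-1, -10], [0, 4]].
Characteristic polynomial det(A - λI) = λ^2 - 3λ - 4 = 0.
Eigenvalues λ = -1, 4.
For λ=-1: (A-λI) row 1 is [0, -10], so an eigenvector is (-1, 0).
For λ=4: (A-λI) row 1 is [-5, -10], so an eigenvector is (-2, 1).
General solution: K_1e^(-t)(-1,0) + K_2e^(4t)(-2,1).

x_1(t) = -K_1e^(-t) - 2K_2e^(4t), x_2(t) = K_2e^(4t)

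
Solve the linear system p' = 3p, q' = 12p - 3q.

p(t) = -C_1e^(3t), q(t) = -2C_1e^(3t) + C_2e^(-3t)

Coefficient matrix A = [[3, 0], [12, -3]].
Characteristic polynomial det(A - λI) = λ^2 - 9 = 0.
Eigenvalues λ = 3, -3.
For λ=3: (A-λI) row 2 is [12, -6], so an eigenvector is (-1, -2).
For λ=-3: (A-λI) row 1 is [6, 0], so an eigenvector is (0, 1).
General solution: C_1e^(3t)(-1,-2) + C_2e^(-3t)(0,1).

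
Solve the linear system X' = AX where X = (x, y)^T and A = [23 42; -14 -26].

x(t) = 3C_1e^(-5t) - 2C_2e^(2t), y(t) = -2C_1e^(-5t) + C_2e^(2t)

Coefficient matrix A = [[23, 42], [-14, -26]].
Characteristic polynomial det(A - λI) = λ^2 + 3λ - 10 = 0.
Eigenvalues λ = -5, 2.
For λ=-5: (A-λI) row 1 is [28, 42], so an eigenvector is (3, -2).
For λ=2: (A-λI) row 1 is [21, 42], so an eigenvector is (-2, 1).
General solution: C_1e^(-5t)(3,-2) + C_2e^(2t)(-2,1).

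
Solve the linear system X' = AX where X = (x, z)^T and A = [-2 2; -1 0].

x(t) = C_1e^(-t)sin(t) - C_1e^(-t)cos(t) - C_2e^(-t)sin(t) - C_2e^(-t)cos(t), z(t) = C_1e^(-t)sin(t) - C_2e^(-t)cos(t)

Coefficient matrix A = [[-2, 2], [-1, 0]].
Characteristic polynomial det(A - λI) = λ^2 + 2λ + 2 = 0.
Eigenvalues λ = -1 ± i (complex conjugate pair).
For λ=-1+i: an eigenvector is (-1,0) - i(1,1) = (-1 - i, 0 - i).
A real fundamental pair from Re and Im of e^((-1+i)t)v: X_1 = e^(-t)(cos(t)·(-1,0) + sin(t)·(1,1)), X_2 = e^(-t)(sin(t)·(-1,0) - cos(t)·(1,1)).
General solution: C_1X_1 + C_2X_2.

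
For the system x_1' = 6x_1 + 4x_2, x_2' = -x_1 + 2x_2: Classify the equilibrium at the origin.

unstable improper node

A = [[6,4],[-1,2]]; det(A-λI) = λ^2 - 8λ + 16.
repeated λ = 4 with a single eigenvector.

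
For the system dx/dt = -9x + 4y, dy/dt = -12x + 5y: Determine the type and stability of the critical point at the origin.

A = [[-9,4],[-12,5]]; det(A-λI) = λ^2 + 4λ + 3.
λ = -3, -1: both negative.

stable node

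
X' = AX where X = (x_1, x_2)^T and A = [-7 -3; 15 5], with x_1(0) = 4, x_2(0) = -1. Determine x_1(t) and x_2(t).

x_1(t) = -7e^(-t)sin(3t) + 4e^(-t)cos(3t), x_2(t) = 18e^(-t)sin(3t) - e^(-t)cos(3t)

Coefficient matrix A = [[-7, -3], [15, 5]].
Characteristic polynomial det(A - λI) = λ^2 + 2λ + 10 = 0.
Eigenvalues λ = -1 ± 3i (complex conjugate pair).
For λ=-1+3i: an eigenvector is (-1,2) - i(0,-1) = (-1, 2 + i).
A real fundamental pair from Re and Im of e^((-1+3i)t)v: X_1 = e^(-t)(cos(3t)·(-1,2) + sin(3t)·(0,-1)), X_2 = e^(-t)(sin(3t)·(-1,2) - cos(3t)·(0,-1)).
General solution: c_1X_1 + c_2X_2.
Applying x_1(0)=4, x_2(0)=-1 gives c_1=-4, c_2=7.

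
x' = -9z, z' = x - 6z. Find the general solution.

x(t) = 3C_1e^(-3t) + 3C_2te^(-3t) - 2C_2e^(-3t), z(t) = C_1e^(-3t) + C_2te^(-3t) - C_2e^(-3t)

Coefficient matrix A = [[0, -9], [1, -6]].
Characteristic polynomial det(A - λI) = λ^2 + 6λ + 9 = 0.
Single eigenvalue λ = -3 with algebraic multiplicity 2.
Eigenvector v = (3,1); generalized eigenvector w with (A-λI)w=v is (-2,-1).
General solution: e^(-3t)[C_1·v + C_2·(t·v + w)].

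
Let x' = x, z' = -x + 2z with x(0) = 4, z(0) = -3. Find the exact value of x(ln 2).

8

A = [[1,0],[-1,2]]; eigenvalues λ = 2, 1.
Eigenvectors: (0,1) for λ=2, (-1,-1) for λ=1.
From the initial condition, c_1 = -7, c_2 = -4.
x(ln 2) = (-7)(2^2)(0) + (-4)(2^1)(-1) = 8.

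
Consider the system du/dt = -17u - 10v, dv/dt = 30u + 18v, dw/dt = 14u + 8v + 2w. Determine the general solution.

Coefficient matrix A = [[-17, -10, 0], [30, 18, 0], [14, 8, 2]].
det(A - λI) = 0 gives eigenvalues λ = 3, -2, 2.
For λ=3: eigenvector (1,-2,-2).
For λ=-2: eigenvector (2,-3,-1).
For λ=2: eigenvector (0,0,1).
General solution: C_1e^(3t)(1,-2,-2) + C_2e^(-2t)(2,-3,-1) + C_3e^(2t)(0,0,1).

u(t) = C_1e^(3t) + 2C_2e^(-2t), v(t) = -2C_1e^(3t) - 3C_2e^(-2t), w(t) = -2C_1e^(3t) - C_2e^(-2t) + C_3e^(2t)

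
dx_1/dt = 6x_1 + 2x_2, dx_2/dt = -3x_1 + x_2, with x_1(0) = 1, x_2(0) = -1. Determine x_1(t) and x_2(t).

Coefficient matrix A = [[6, 2], [-3, 1]].
Characteristic polynomial det(A - λI) = λ^2 - 7λ + 12 = 0.
Eigenvalues λ = 4, 3.
For λ=4: (A-λI) row 1 is [2, 2], so an eigenvector is (1, -1).
For λ=3: (A-λI) row 1 is [3, 2], so an eigenvector is (2, -3).
General solution: K_1e^(4t)(1,-1) + K_2e^(3t)(2,-3).
Applying x_1(0)=1, x_2(0)=-1 gives K_1=1, K_2=0.

x_1(t) = e^(4t), x_2(t) = -e^(4t)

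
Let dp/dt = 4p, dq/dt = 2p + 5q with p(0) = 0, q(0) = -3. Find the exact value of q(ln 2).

-96

A = [[4,0],[2,5]]; eigenvalues λ = 5, 4.
Eigenvectors: (0,-1) for λ=5, (1,-2) for λ=4.
From the initial condition, c_1 = 3, c_2 = 0.
q(ln 2) = (3)(2^5)(-1) + (0)(2^4)(-2) = -96.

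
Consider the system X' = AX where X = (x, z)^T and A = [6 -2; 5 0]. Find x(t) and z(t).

Coefficient matrix A = [[6, -2], [5, 0]].
Characteristic polynomial det(A - λI) = λ^2 - 6λ + 10 = 0.
Eigenvalues λ = 3 ± i (complex conjugate pair).
For λ=3+i: an eigenvector is (1,2) - i(-1,-1) = (1 + i, 2 + i).
A real fundamental pair from Re and Im of e^((3+i)t)v: X_1 = e^(3t)(cos(t)·(1,2) + sin(t)·(-1,-1)), X_2 = e^(3t)(sin(t)·(1,2) - cos(t)·(-1,-1)).
General solution: c_1X_1 + c_2X_2.

x(t) = -c_1e^(3t)sin(t) + c_1e^(3t)cos(t) + c_2e^(3t)sin(t) + c_2e^(3t)cos(t), z(t) = -c_1e^(3t)sin(t) + 2c_1e^(3t)cos(t) + 2c_2e^(3t)sin(t) + c_2e^(3t)cos(t)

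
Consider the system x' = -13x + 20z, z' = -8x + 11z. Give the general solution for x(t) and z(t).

Coefficient matrix A = [[-13, 20], [-8, 11]].
Characteristic polynomial det(A - λI) = λ^2 + 2λ + 17 = 0.
Eigenvalues λ = -1 ± 4i (complex conjugate pair).
For λ=-1+4i: an eigenvector is (1,1) - i(2,1) = (1 - 2i, 1 - i).
A real fundamental pair from Re and Im of e^((-1+4i)t)v: X_1 = e^(-t)(cos(4t)·(1,1) + sin(4t)·(2,1)), X_2 = e^(-t)(sin(4t)·(1,1) - cos(4t)·(2,1)).
General solution: C_1X_1 + C_2X_2.

x(t) = 2C_1e^(-t)sin(4t) + C_1e^(-t)cos(4t) + C_2e^(-t)sin(4t) - 2C_2e^(-t)cos(4t), z(t) = C_1e^(-t)sin(4t) + C_1e^(-t)cos(4t) + C_2e^(-t)sin(4t) - C_2e^(-t)cos(4t)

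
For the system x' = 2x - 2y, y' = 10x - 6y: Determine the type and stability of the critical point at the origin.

stable spiral

A = [[2,-2],[10,-6]]; det(A-λI) = λ^2 + 4λ + 8.
λ = -2 ± 2i: negative real part.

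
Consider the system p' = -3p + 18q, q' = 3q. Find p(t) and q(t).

Coefficient matrix A = [[-3, 18], [0, 3]].
Characteristic polynomial det(A - λI) = λ^2 - 9 = 0.
Eigenvalues λ = 3, -3.
For λ=3: (A-λI) row 1 is [-6, 18], so an eigenvector is (-3, -1).
For λ=-3: (A-λI) row 1 is [0, 18], so an eigenvector is (1, 0).
General solution: C_1e^(3t)(-3,-1) + C_2e^(-3t)(1,0).

p(t) = -3C_1e^(3t) + C_2e^(-3t), q(t) = -C_1e^(3t)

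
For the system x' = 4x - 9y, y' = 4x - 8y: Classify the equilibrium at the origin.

A = [[4,-9],[4,-8]]; det(A-λI) = λ^2 + 4λ + 4.
repeated λ = -2 with a single eigenvector.

stable improper node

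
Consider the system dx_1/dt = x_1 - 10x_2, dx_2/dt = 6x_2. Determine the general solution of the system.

Coefficient matrix A = [[1, -10], [0, 6]].
Characteristic polynomial det(A - λI) = λ^2 - 7λ + 6 = 0.
Eigenvalues λ = 1, 6.
For λ=1: (A-λI) row 1 is [0, -10], so an eigenvector is (-1, 0).
For λ=6: (A-λI) row 1 is [-5, -10], so an eigenvector is (-2, 1).
General solution: K_1e^(t)(-1,0) + K_2e^(6t)(-2,1).

x_1(t) = -K_1e^(t) - 2K_2e^(6t), x_2(t) = K_2e^(6t)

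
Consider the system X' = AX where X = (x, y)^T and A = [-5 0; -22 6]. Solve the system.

x(t) = C_2e^(-5t), y(t) = C_1e^(6t) + 2C_2e^(-5t)

Coefficient matrix A = [[-5, 0], [-22, 6]].
Characteristic polynomial det(A - λI) = λ^2 - λ - 30 = 0.
Eigenvalues λ = 6, -5.
For λ=6: (A-λI) row 1 is [-11, 0], so an eigenvector is (0, 1).
For λ=-5: (A-λI) row 2 is [-22, 11], so an eigenvector is (1, 2).
General solution: C_1e^(6t)(0,1) + C_2e^(-5t)(1,2).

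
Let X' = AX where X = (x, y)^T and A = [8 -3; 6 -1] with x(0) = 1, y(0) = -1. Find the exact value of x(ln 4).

A = [[8,-3],[6,-1]]; eigenvalues λ = 5, 2.
Eigenvectors: (-1,-1) for λ=5, (-1,-2) for λ=2.
From the initial condition, c_1 = -3, c_2 = 2.
x(ln 4) = (-3)(4^5)(-1) + (2)(4^2)(-1) = 3040.

3040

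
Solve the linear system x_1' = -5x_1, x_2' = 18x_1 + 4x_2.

Coefficient matrix A = [[-5, 0], [18, 4]].
Characteristic polynomial det(A - λI) = λ^2 + λ - 20 = 0.
Eigenvalues λ = 4, -5.
For λ=4: (A-λI) row 1 is [-9, 0], so an eigenvector is (0, 1).
For λ=-5: (A-λI) row 2 is [18, 9], so an eigenvector is (-1, 2).
General solution: K_1e^(4t)(0,1) + K_2e^(-5t)(-1,2).

x_1(t) = -K_2e^(-5t), x_2(t) = K_1e^(4t) + 2K_2e^(-5t)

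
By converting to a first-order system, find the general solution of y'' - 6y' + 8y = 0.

Let x_1 = y, x_2 = y'. Then x_1' = x_2 and x_2' = -8x_1 + 6x_2.
A = [[0,1],[-8,6]]; det(A-λI) = λ^2 - 6λ + 8.
Eigenvalues λ = 4, 2 with eigenvectors (1,4), (1,2).

y(t) = c_1e^(4t) + c_2e^(2t)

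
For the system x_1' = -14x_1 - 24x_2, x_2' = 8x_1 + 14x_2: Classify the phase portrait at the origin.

saddle

A = [[-14,-24],[8,14]]; det(A-λI) = λ^2 - 4.
λ = -2, 2: opposite signs.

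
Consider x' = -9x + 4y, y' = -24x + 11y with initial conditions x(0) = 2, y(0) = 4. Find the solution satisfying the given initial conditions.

x(t) = 2e^(-t), y(t) = 4e^(-t)

Coefficient matrix A = [[-9, 4], [-24, 11]].
Characteristic polynomial det(A - λI) = λ^2 - 2λ - 3 = 0.
Eigenvalues λ = -1, 3.
For λ=-1: (A-λI) row 1 is [-8, 4], so an eigenvector is (-1, -2).
For λ=3: (A-λI) row 1 is [-12, 4], so an eigenvector is (-1, -3).
General solution: C_1e^(-t)(-1,-2) + C_2e^(3t)(-1,-3).
Applying x(0)=2, y(0)=4 gives C_1=-2, C_2=0.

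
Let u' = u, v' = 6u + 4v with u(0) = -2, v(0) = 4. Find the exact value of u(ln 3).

A = [[1,0],[6,4]]; eigenvalues λ = 4, 1.
Eigenvectors: (0,-1) for λ=4, (-1,2) for λ=1.
From the initial condition, c_1 = 0, c_2 = 2.
u(ln 3) = (0)(3^4)(0) + (2)(3^1)(-1) = -6.

-6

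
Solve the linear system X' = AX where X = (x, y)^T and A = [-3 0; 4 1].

x(t) = c_1e^(-3t), y(t) = -c_1e^(-3t) + c_2e^(t)

Coefficient matrix A = [[-3, 0], [4, 1]].
Characteristic polynomial det(A - λI) = λ^2 + 2λ - 3 = 0.
Eigenvalues λ = -3, 1.
For λ=-3: (A-λI) row 2 is [4, 4], so an eigenvector is (1, -1).
For λ=1: (A-λI) row 1 is [-4, 0], so an eigenvector is (0, 1).
General solution: c_1e^(-3t)(1,-1) + c_2e^(t)(0,1).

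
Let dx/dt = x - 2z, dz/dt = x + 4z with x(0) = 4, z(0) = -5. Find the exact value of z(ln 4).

A = [[1,-2],[1,4]]; eigenvalues λ = 2, 3.
Eigenvectors: (2,-1) for λ=2, (1,-1) for λ=3.
From the initial condition, c_1 = -1, c_2 = 6.
z(ln 4) = (-1)(4^2)(-1) + (6)(4^3)(-1) = -368.

-368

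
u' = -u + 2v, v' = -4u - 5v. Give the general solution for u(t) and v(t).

u(t) = -c_1e^(-3t)cos(2t) - c_2e^(-3t)sin(2t), v(t) = c_1e^(-3t)sin(2t) + c_1e^(-3t)cos(2t) + c_2e^(-3t)sin(2t) - c_2e^(-3t)cos(2t)

Coefficient matrix A = [[-1, 2], [-4, -5]].
Characteristic polynomial det(A - λI) = λ^2 + 6λ + 13 = 0.
Eigenvalues λ = -3 ± 2i (complex conjugate pair).
For λ=-3+2i: an eigenvector is (-1,1) - i(0,1) = (-1, 1 - i).
A real fundamental pair from Re and Im of e^((-3+2i)t)v: X_1 = e^(-3t)(cos(2t)·(-1,1) + sin(2t)·(0,1)), X_2 = e^(-3t)(sin(2t)·(-1,1) - cos(2t)·(0,1)).
General solution: c_1X_1 + c_2X_2.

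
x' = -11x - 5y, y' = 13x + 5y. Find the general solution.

Coefficient matrix A = [[-11, -5], [13, 5]].
Characteristic polynomial det(A - λI) = λ^2 + 6λ + 10 = 0.
Eigenvalues λ = -3 ± i (complex conjugate pair).
For λ=-3+i: an eigenvector is (2,-3) - i(-1,2) = (2 + i, -3 - 2i).
A real fundamental pair from Re and Im of e^((-3+i)t)v: X_1 = e^(-3t)(cos(t)·(2,-3) + sin(t)·(-1,2)), X_2 = e^(-3t)(sin(t)·(2,-3) - cos(t)·(-1,2)).
General solution: c_1X_1 + c_2X_2.

x(t) = -c_1e^(-3t)sin(t) + 2c_1e^(-3t)cos(t) + 2c_2e^(-3t)sin(t) + c_2e^(-3t)cos(t), y(t) = 2c_1e^(-3t)sin(t) - 3c_1e^(-3t)cos(t) - 3c_2e^(-3t)sin(t) - 2c_2e^(-3t)cos(t)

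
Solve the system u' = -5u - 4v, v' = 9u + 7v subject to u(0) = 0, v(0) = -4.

u(t) = 16te^(t), v(t) = -24te^(t) - 4e^(t)

Coefficient matrix A = [[-5, -4], [9, 7]].
Characteristic polynomial det(A - λI) = λ^2 - 2λ + 1 = 0.
Single eigenvalue λ = 1 with algebraic multiplicity 2.
Eigenvector v = (2,-3); generalized eigenvector w with (A-λI)w=v is (1,-2).
General solution: e^(t)[C_1·v + C_2·(t·v + w)].
Applying u(0)=0, v(0)=-4 gives C_1=-4, C_2=8.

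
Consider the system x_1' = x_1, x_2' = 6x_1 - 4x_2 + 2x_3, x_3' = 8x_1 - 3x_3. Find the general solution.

Coefficient matrix A = [[1, 0, 0], [6, -4, 2], [8, 0, -3]].
det(A - λI) = 0 gives eigenvalues λ = 1, -3, -4.
For λ=1: eigenvector (1,2,2).
For λ=-3: eigenvector (0,2,1).
For λ=-4: eigenvector (0,1,0).
General solution: c_1e^(t)(1,2,2) + c_2e^(-3t)(0,2,1) + c_3e^(-4t)(0,1,0).

x_1(t) = c_1e^(t), x_2(t) = 2c_1e^(t) + 2c_2e^(-3t) + c_3e^(-4t), x_3(t) = 2c_1e^(t) + c_2e^(-3t)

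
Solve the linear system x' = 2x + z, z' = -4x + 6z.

x(t) = K_1e^(4t) + K_2te^(4t), z(t) = 2K_1e^(4t) + 2K_2te^(4t) + K_2e^(4t)

Coefficient matrix A = [[2, 1], [-4, 6]].
Characteristic polynomial det(A - λI) = λ^2 - 8λ + 16 = 0.
Single eigenvalue λ = 4 with algebraic multiplicity 2.
Eigenvector v = (1,2); generalized eigenvector w with (A-λI)w=v is (0,1).
General solution: e^(4t)[K_1·v + K_2·(t·v + w)].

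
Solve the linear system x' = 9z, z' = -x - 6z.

x(t) = -3c_1e^(-3t) - 3c_2te^(-3t) - c_2e^(-3t), z(t) = c_1e^(-3t) + c_2te^(-3t)

Coefficient matrix A = [[0, 9], [-1, -6]].
Characteristic polynomial det(A - λI) = λ^2 + 6λ + 9 = 0.
Single eigenvalue λ = -3 with algebraic multiplicity 2.
Eigenvector v = (-3,1); generalized eigenvector w with (A-λI)w=v is (-1,0).
General solution: e^(-3t)[c_1·v + c_2·(t·v + w)].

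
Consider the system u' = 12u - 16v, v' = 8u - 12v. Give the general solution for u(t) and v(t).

Coefficient matrix A = [[12, -16], [8, -12]].
Characteristic polynomial det(A - λI) = λ^2 - 16 = 0.
Eigenvalues λ = -4, 4.
For λ=-4: (A-λI) row 1 is [16, -16], so an eigenvector is (1, 1).
For λ=4: (A-λI) row 1 is [8, -16], so an eigenvector is (-2, -1).
General solution: C_1e^(-4t)(1,1) + C_2e^(4t)(-2,-1).

u(t) = C_1e^(-4t) - 2C_2e^(4t), v(t) = C_1e^(-4t) - C_2e^(4t)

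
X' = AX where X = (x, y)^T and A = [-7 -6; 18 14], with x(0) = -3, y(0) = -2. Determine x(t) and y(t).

x(t) = 13e^(5t) - 16e^(2t), y(t) = -26e^(5t) + 24e^(2t)

Coefficient matrix A = [[-7, -6], [18, 14]].
Characteristic polynomial det(A - λI) = λ^2 - 7λ + 10 = 0.
Eigenvalues λ = 2, 5.
For λ=2: (A-λI) row 1 is [-9, -6], so an eigenvector is (-2, 3).
For λ=5: (A-λI) row 1 is [-12, -6], so an eigenvector is (1, -2).
General solution: K_1e^(2t)(-2,3) + K_2e^(5t)(1,-2).
Applying x(0)=-3, y(0)=-2 gives K_1=8, K_2=13.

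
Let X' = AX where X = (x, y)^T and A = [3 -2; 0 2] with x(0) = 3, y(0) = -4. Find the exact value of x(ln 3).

A = [[3,-2],[0,2]]; eigenvalues λ = 2, 3.
Eigenvectors: (-2,-1) for λ=2, (-1,0) for λ=3.
From the initial condition, c_1 = 4, c_2 = -11.
x(ln 3) = (4)(3^2)(-2) + (-11)(3^3)(-1) = 225.

225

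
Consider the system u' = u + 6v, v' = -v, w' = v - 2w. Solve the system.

u(t) = C_1e^(t) - 3C_2e^(-t), v(t) = C_2e^(-t), w(t) = C_2e^(-t) + C_3e^(-2t)

Coefficient matrix A = [[1, 6, 0], [0, -1, 0], [0, 1, -2]].
det(A - λI) = 0 gives eigenvalues λ = 1, -1, -2.
For λ=1: eigenvector (1,0,0).
For λ=-1: eigenvector (-3,1,1).
For λ=-2: eigenvector (0,0,1).
General solution: C_1e^(t)(1,0,0) + C_2e^(-t)(-3,1,1) + C_3e^(-2t)(0,0,1).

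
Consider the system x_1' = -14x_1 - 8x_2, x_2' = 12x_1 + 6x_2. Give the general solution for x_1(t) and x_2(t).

x_1(t) = -C_1e^(-6t) - 2C_2e^(-2t), x_2(t) = C_1e^(-6t) + 3C_2e^(-2t)

Coefficient matrix A = [[-14, -8], [12, 6]].
Characteristic polynomial det(A - λI) = λ^2 + 8λ + 12 = 0.
Eigenvalues λ = -6, -2.
For λ=-6: (A-λI) row 1 is [-8, -8], so an eigenvector is (-1, 1).
For λ=-2: (A-λI) row 1 is [-12, -8], so an eigenvector is (-2, 3).
General solution: C_1e^(-6t)(-1,1) + C_2e^(-2t)(-2,3).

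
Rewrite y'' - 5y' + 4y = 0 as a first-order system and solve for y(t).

y(t) = c_1e^(t) + c_2e^(4t)

Let x_1 = y, x_2 = y'. Then x_1' = x_2 and x_2' = -4x_1 + 5x_2.
A = [[0,1],[-4,5]]; det(A-λI) = λ^2 - 5λ + 4.
Eigenvalues λ = 1, 4 with eigenvectors (1,1), (1,4).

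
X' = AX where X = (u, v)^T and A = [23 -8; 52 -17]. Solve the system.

u(t) = C_1e^(3t)sin(4t) - C_1e^(3t)cos(4t) - C_2e^(3t)sin(4t) - C_2e^(3t)cos(4t), v(t) = 2C_1e^(3t)sin(4t) - 3C_1e^(3t)cos(4t) - 3C_2e^(3t)sin(4t) - 2C_2e^(3t)cos(4t)

Coefficient matrix A = [[23, -8], [52, -17]].
Characteristic polynomial det(A - λI) = λ^2 - 6λ + 25 = 0.
Eigenvalues λ = 3 ± 4i (complex conjugate pair).
For λ=3+4i: an eigenvector is (-1,-3) - i(1,2) = (-1 - i, -3 - 2i).
A real fundamental pair from Re and Im of e^((3+4i)t)v: X_1 = e^(3t)(cos(4t)·(-1,-3) + sin(4t)·(1,2)), X_2 = e^(3t)(sin(4t)·(-1,-3) - cos(4t)·(1,2)).
General solution: C_1X_1 + C_2X_2.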